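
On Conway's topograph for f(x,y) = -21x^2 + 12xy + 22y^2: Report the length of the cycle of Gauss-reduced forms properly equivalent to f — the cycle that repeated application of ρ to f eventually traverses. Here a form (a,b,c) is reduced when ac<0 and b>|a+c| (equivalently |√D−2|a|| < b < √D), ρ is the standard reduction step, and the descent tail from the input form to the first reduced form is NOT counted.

D = 1992, ⌊√D⌋ = 44
river: ρ → (22,32,-11)
river: ρ → (-11,34,19)
river: ρ → (19,42,-3)
river: ρ → (-3,42,19)
river: ρ → (19,34,-11)
river: ρ → (-11,32,22)
river: ρ → (22,12,-21)
river: ρ → (-21,30,13)
river: ρ → (13,22,-29)
river: ρ → (-29,36,6)
river: ρ → (6,36,-29)
river: ρ → (-29,22,13)
river: ρ → (13,30,-21)
river: ρ → (-21,12,22)
ρ-cycle length = 14 (tail of 0 descent steps not counted)

14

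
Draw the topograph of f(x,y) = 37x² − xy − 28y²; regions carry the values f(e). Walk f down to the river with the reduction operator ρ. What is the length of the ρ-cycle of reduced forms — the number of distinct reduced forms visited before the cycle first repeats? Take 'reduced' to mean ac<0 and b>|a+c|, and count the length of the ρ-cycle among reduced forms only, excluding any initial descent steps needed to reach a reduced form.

D = 4145, ⌊√D⌋ = 64
descent: ρ → (-28,57,8)  [lands on river]
river: ρ → (8,55,-35)
river: ρ → (-35,15,28)
river: ρ → (28,41,-22)
river: ρ → (-22,47,22)
river: ρ → (22,41,-28)
river: ρ → (-28,15,35)
river: ρ → (35,55,-8)
river: ρ → (-8,57,28)
river: ρ → (28,55,-10)
river: ρ → (-10,45,53)
river: ρ → (53,61,-2)
river: ρ → (-2,63,22)
river: ρ → (22,25,-40)
river: ρ → (-40,55,7)
river: ρ → (7,57,-32)
river: ρ → (-32,7,32)
river: ρ → (32,57,-7)
river: ρ → (-7,55,40)
river: ρ → (40,25,-22)
river: ρ → (-22,63,2)
river: ρ → (2,61,-53)
river: ρ → (-53,45,10)
river: ρ → (10,55,-28)
ρ-cycle length = 24 (tail of 1 descent step not counted)

24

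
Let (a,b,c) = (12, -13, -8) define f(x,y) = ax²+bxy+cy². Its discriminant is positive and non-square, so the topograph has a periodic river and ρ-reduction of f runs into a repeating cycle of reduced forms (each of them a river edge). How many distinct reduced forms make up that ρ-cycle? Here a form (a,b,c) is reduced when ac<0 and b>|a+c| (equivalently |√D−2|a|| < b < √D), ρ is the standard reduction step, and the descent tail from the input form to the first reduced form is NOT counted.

D = 553, ⌊√D⌋ = 23
descent: ρ → (-8,13,12)  [lands on river]
river: ρ → (12,11,-9)
river: ρ → (-9,7,14)
river: ρ → (14,21,-2)
river: ρ → (-2,23,3)
river: ρ → (3,19,-16)
river: ρ → (-16,13,6)
river: ρ → (6,23,-1)
river: ρ → (-1,23,6)
river: ρ → (6,13,-16)
river: ρ → (-16,19,3)
river: ρ → (3,23,-2)
river: ρ → (-2,21,14)
river: ρ → (14,7,-9)
river: ρ → (-9,11,12)
river: ρ → (12,13,-8)
river: ρ → (-8,19,6)
river: ρ → (6,17,-11)
river: ρ → (-11,5,12)
river: ρ → (12,19,-4)
river: ρ → (-4,21,7)
river: ρ → (7,21,-4)
river: ρ → (-4,19,12)
river: ρ → (12,5,-11)
river: ρ → (-11,17,6)
river: ρ → (6,19,-8)
ρ-cycle length = 26 (tail of 1 descent step not counted)

26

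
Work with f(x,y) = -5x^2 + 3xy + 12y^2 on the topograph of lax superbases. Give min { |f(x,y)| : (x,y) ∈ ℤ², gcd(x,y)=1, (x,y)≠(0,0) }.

descent: ρ → (12,-3,-5)
descent: ρ → (-5,13,4)  [lands on river]
river: ρ → (4,11,-8)
river: ρ → (-8,5,7)
river: ρ → (7,9,-6)
river: ρ → (-6,15,1)
river: ρ → (1,15,-6)
river: ρ → (-6,9,7)
river: ρ → (7,5,-8)
river: ρ → (-8,11,4)
river: ρ → (4,13,-5)
river: ρ → (-5,7,10)
river: ρ → (10,13,-2)
river: ρ → (-2,15,3)
river: ρ → (3,15,-2)
river: ρ → (-2,13,10)
river: ρ → (10,7,-5)
closes: descent 2, river 16
min |a| on river = 1

1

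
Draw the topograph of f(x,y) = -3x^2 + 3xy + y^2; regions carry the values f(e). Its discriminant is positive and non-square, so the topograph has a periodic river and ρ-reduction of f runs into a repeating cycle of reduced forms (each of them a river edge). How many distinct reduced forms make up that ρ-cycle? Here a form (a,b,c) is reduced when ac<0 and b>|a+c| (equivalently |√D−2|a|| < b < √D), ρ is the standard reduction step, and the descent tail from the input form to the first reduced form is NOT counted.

D = 21, ⌊√D⌋ = 4
river: ρ → (1,3,-3)
river: ρ → (-3,3,1)
ρ-cycle length = 2 (tail of 0 descent steps not counted)

2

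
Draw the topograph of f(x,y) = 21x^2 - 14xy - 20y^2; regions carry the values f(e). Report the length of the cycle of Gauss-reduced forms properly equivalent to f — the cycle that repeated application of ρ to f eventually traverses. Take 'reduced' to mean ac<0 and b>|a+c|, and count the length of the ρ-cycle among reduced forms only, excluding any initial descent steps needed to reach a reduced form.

D = 1876, ⌊√D⌋ = 43
descent: ρ → (-20,14,21)  [lands on river]
river: ρ → (21,28,-13)
river: ρ → (-13,24,25)
river: ρ → (25,26,-12)
river: ρ → (-12,22,29)
river: ρ → (29,36,-5)
river: ρ → (-5,34,36)
river: ρ → (36,38,-3)
river: ρ → (-3,40,23)
river: ρ → (23,6,-20)
river: ρ → (-20,34,9)
river: ρ → (9,38,-12)
river: ρ → (-12,34,15)
river: ρ → (15,26,-20)
ρ-cycle length = 14 (tail of 1 descent step not counted)

14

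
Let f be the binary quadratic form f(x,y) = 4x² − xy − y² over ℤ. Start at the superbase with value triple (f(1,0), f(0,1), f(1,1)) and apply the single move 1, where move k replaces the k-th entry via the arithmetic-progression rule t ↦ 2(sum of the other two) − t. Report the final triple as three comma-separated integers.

start (4,-1,2) = (f(1,0),f(0,1),f(1,1))
replace slot 1: 2·((-1)+2) − 4 = -2 → (-2,-1,2)

-2,-1,2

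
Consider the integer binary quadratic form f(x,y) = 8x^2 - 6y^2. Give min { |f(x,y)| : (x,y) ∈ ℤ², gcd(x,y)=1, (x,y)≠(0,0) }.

descent: ρ → (-6,12,2)  [lands on river]
river: ρ → (2,12,-6)
closes: descent 1, river 2
min |a| on river = 2

2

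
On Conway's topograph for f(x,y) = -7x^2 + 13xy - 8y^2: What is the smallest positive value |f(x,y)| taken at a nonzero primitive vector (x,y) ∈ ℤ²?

translate: b→1 (≡-13 mod 14), so (7,-13,8)→(7,1,2)
flip: (7,1,2)→(2,-1,7)
reduced (well bottom): (2,-1,7) with a≤c, −a<b≤a
well minimum |f| = |-2| = 2 (negative-definite)

2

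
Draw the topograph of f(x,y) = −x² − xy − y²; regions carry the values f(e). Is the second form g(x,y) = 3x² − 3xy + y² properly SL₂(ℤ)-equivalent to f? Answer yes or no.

D₁ = -3, D₂ = -3
f is negative-definite; reduce −f:
−f: reduced (well bottom): (1,1,1) with a≤c, −a<b≤a
flip sign back: reduced form of f is (-1,-1,-1)
g: translate: b→3 (≡-3 mod 6), so (3,-3,1)→(3,3,1)
g: flip: (3,3,1)→(1,-3,3)
g: translate: b→1 (≡-3 mod 2), so (1,-3,3)→(1,1,1)
g: reduced (well bottom): (1,1,1) with a≤c, −a<b≤a
reduced forms (-1, -1, -1) vs (1, 1, 1) ⇒ inequivalent

no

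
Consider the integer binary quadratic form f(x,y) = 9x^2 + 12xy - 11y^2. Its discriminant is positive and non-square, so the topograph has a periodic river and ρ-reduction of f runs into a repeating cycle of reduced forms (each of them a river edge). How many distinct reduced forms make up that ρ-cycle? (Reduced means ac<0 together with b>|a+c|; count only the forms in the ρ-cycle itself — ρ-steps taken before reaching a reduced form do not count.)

D = 540, ⌊√D⌋ = 23
river: ρ → (-11,10,10)
river: ρ → (10,10,-11)
river: ρ → (-11,12,9)
river: ρ → (9,6,-14)
river: ρ → (-14,22,1)
river: ρ → (1,22,-14)
river: ρ → (-14,6,9)
river: ρ → (9,12,-11)
ρ-cycle length = 8 (tail of 0 descent steps not counted)

8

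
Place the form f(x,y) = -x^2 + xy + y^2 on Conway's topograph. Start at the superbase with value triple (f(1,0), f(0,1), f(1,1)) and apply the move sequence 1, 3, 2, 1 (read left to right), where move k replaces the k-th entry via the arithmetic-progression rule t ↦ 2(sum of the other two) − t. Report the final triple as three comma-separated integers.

start (-1,1,1) = (f(1,0),f(0,1),f(1,1))
replace slot 1: 2·(1+1) − (-1) = 5 → (5,1,1)
replace slot 3: 2·(5+1) − 1 = 11 → (5,1,11)
replace slot 2: 2·(5+11) − 1 = 31 → (5,31,11)
replace slot 1: 2·(31+11) − 5 = 79 → (79,31,11)

79,31,11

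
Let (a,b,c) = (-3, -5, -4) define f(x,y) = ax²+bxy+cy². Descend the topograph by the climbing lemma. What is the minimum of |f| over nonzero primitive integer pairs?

translate: b→-1 (≡5 mod 6), so (3,5,4)→(3,-1,2)
flip: (3,-1,2)→(2,1,3)
reduced (well bottom): (2,1,3) with a≤c, −a<b≤a
well minimum |f| = |-2| = 2 (negative-definite)

2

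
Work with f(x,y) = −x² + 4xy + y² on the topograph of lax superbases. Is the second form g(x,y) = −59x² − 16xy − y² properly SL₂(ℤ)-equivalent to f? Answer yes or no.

D₁ = 20, D₂ = 20
river cycle of f (length 2): (1, 4, -1), (-1, 4, 1)
river cycle of g (length 2): (-1, 4, 1), (1, 4, -1)
cycles coincide ⇒ equivalent

yes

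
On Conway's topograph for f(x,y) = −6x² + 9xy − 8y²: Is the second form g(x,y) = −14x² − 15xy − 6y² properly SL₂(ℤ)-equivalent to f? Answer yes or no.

D₁ = -111, D₂ = -111
f is negative-definite; reduce −f:
−f: translate: b→3 (≡-9 mod 12), so (6,-9,8)→(6,3,5)
−f: flip: (6,3,5)→(5,-3,6)
−f: reduced (well bottom): (5,-3,6) with a≤c, −a<b≤a
flip sign back: reduced form of f is (-5,3,-6)
g is negative-definite; reduce −g:
−g: translate: b→-13 (≡15 mod 28), so (14,15,6)→(14,-13,5)
−g: flip: (14,-13,5)→(5,13,14)
−g: translate: b→3 (≡13 mod 10), so (5,13,14)→(5,3,6)
−g: reduced (well bottom): (5,3,6) with a≤c, −a<b≤a
flip sign back: reduced form of g is (-5,-3,-6)
reduced forms (-5, 3, -6) vs (-5, -3, -6) ⇒ inequivalent

no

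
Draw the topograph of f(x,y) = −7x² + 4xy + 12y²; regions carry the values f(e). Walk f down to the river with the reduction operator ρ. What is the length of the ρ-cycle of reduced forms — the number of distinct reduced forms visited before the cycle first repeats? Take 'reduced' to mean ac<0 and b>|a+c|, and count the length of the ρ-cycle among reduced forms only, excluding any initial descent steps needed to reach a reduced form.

D = 352, ⌊√D⌋ = 18
descent: ρ → (12,-4,-7)
descent: ρ → (-7,18,1)  [lands on river]
river: ρ → (1,18,-7)
river: ρ → (-7,10,9)
river: ρ → (9,8,-8)
river: ρ → (-8,8,9)
river: ρ → (9,10,-7)
ρ-cycle length = 6 (tail of 2 descent steps not counted)

6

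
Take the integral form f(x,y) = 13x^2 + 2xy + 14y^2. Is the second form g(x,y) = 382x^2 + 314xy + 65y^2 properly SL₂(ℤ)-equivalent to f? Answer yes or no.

D₁ = -724, D₂ = -724
f: reduced (well bottom): (13,2,14) with a≤c, −a<b≤a
g: flip: (382,314,65)→(65,-314,382)
g: translate: b→-54 (≡-314 mod 130), so (65,-314,382)→(65,-54,14)
g: flip: (65,-54,14)→(14,54,65)
g: translate: b→-2 (≡54 mod 28), so (14,54,65)→(14,-2,13)
g: flip: (14,-2,13)→(13,2,14)
g: reduced (well bottom): (13,2,14) with a≤c, −a<b≤a
reduced forms (13, 2, 14) vs (13, 2, 14) ⇒ equivalent

yes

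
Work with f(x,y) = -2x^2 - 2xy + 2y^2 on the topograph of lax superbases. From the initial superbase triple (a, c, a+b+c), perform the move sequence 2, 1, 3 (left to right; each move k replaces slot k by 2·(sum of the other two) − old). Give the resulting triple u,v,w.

start (-2,2,-2) = (f(1,0),f(0,1),f(1,1))
replace slot 2: 2·((-2)+(-2)) − 2 = -10 → (-2,-10,-2)
replace slot 1: 2·((-10)+(-2)) − (-2) = -22 → (-22,-10,-2)
replace slot 3: 2·((-22)+(-10)) − (-2) = -62 → (-22,-10,-62)

-22,-10,-62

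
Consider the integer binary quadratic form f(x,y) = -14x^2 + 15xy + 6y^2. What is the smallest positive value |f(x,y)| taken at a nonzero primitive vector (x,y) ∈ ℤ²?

river: ρ → (6,21,-5)
river: ρ → (-5,19,10)
river: ρ → (10,21,-3)
river: ρ → (-3,21,10)
river: ρ → (10,19,-5)
river: ρ → (-5,21,6)
river: ρ → (6,15,-14)
river: ρ → (-14,13,7)
river: ρ → (7,15,-12)
river: ρ → (-12,9,10)
river: ρ → (10,11,-11)
river: ρ → (-11,11,10)
river: ρ → (10,9,-12)
river: ρ → (-12,15,7)
river: ρ → (7,13,-14)
river: ρ → (-14,15,6)
closes: descent 0, river 16
min |a| on river = 3

3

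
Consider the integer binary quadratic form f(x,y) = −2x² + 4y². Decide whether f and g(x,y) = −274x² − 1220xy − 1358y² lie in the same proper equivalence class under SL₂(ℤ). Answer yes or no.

D₁ = 32, D₂ = 32
river cycle of f (length 2): (-2, 4, 2), (2, 4, -2)
river cycle of g (length 2): (-2, 4, 2), (2, 4, -2)
cycles coincide ⇒ equivalent

yes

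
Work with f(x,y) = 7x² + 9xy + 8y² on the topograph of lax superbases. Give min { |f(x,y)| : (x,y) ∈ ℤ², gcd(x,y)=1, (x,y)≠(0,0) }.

translate: b→-5 (≡9 mod 14), so (7,9,8)→(7,-5,6)
flip: (7,-5,6)→(6,5,7)
reduced (well bottom): (6,5,7) with a≤c, −a<b≤a
well minimum = a = 6

6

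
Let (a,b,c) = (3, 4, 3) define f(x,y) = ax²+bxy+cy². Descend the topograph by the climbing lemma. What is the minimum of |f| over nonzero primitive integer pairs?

translate: b→-2 (≡4 mod 6), so (3,4,3)→(3,-2,2)
flip: (3,-2,2)→(2,2,3)
reduced (well bottom): (2,2,3) with a≤c, −a<b≤a
well minimum = a = 2

2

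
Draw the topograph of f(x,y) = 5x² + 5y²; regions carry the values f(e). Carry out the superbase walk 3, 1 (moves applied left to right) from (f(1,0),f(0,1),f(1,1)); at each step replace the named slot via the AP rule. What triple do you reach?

start (5,5,10) = (f(1,0),f(0,1),f(1,1))
replace slot 3: 2·(5+5) − 10 = 10 → (5,5,10)
replace slot 1: 2·(5+10) − 5 = 25 → (25,5,10)

25,5,10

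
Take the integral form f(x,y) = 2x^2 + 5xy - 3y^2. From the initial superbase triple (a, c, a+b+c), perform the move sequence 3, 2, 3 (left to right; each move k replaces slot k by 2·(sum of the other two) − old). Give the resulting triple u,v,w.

start (2,-3,4) = (f(1,0),f(0,1),f(1,1))
replace slot 3: 2·(2+(-3)) − 4 = -6 → (2,-3,-6)
replace slot 2: 2·(2+(-6)) − (-3) = -5 → (2,-5,-6)
replace slot 3: 2·(2+(-5)) − (-6) = 0 → (2,-5,0)

2,-5,0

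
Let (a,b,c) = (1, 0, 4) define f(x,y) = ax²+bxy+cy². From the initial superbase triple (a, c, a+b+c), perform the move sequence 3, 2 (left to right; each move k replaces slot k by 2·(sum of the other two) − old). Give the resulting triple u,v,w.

start (1,4,5) = (f(1,0),f(0,1),f(1,1))
replace slot 3: 2·(1+4) − 5 = 5 → (1,4,5)
replace slot 2: 2·(1+5) − 4 = 8 → (1,8,5)

1,8,5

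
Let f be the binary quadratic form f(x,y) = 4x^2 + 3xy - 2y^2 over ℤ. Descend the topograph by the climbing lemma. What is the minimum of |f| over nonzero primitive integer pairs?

river: ρ → (-2,5,2)
river: ρ → (2,3,-4)
river: ρ → (-4,5,1)
river: ρ → (1,5,-4)
river: ρ → (-4,3,2)
river: ρ → (2,5,-2)
river: ρ → (-2,3,4)
river: ρ → (4,5,-1)
river: ρ → (-1,5,4)
river: ρ → (4,3,-2)
closes: descent 0, river 10
min |a| on river = 1

1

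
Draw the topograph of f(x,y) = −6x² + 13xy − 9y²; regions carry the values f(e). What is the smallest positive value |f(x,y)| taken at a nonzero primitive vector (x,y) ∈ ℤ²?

translate: b→-1 (≡-13 mod 12), so (6,-13,9)→(6,-1,2)
flip: (6,-1,2)→(2,1,6)
reduced (well bottom): (2,1,6) with a≤c, −a<b≤a
well minimum |f| = |-2| = 2 (negative-definite)

2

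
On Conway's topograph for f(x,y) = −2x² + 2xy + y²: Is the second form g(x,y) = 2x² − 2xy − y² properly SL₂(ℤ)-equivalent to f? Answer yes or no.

D₁ = 12, D₂ = 12
river cycle of f (length 2): (1, 2, -2), (-2, 2, 1)
river cycle of g (length 2): (-1, 2, 2), (2, 2, -1)
cycles differ ⇒ inequivalent

no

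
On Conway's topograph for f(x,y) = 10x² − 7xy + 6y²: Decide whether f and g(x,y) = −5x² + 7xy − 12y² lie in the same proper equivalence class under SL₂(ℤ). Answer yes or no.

D₁ = -191, D₂ = -191
f: flip: (10,-7,6)→(6,7,10)
f: translate: b→-5 (≡7 mod 12), so (6,7,10)→(6,-5,9)
f: reduced (well bottom): (6,-5,9) with a≤c, −a<b≤a
g is negative-definite; reduce −g:
−g: translate: b→3 (≡-7 mod 10), so (5,-7,12)→(5,3,10)
−g: reduced (well bottom): (5,3,10) with a≤c, −a<b≤a
flip sign back: reduced form of g is (-5,-3,-10)
reduced forms (6, -5, 9) vs (-5, -3, -10) ⇒ inequivalent

no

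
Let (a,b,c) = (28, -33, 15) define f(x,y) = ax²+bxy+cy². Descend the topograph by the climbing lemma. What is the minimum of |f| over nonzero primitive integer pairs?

translate: b→23 (≡-33 mod 56), so (28,-33,15)→(28,23,10)
flip: (28,23,10)→(10,-23,28)
translate: b→-3 (≡-23 mod 20), so (10,-23,28)→(10,-3,15)
reduced (well bottom): (10,-3,15) with a≤c, −a<b≤a
well minimum = a = 10

10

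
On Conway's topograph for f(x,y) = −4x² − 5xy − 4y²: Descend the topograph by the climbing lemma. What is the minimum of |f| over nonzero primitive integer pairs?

translate: b→-3 (≡5 mod 8), so (4,5,4)→(4,-3,3)
flip: (4,-3,3)→(3,3,4)
reduced (well bottom): (3,3,4) with a≤c, −a<b≤a
well minimum |f| = |-3| = 3 (negative-definite)

3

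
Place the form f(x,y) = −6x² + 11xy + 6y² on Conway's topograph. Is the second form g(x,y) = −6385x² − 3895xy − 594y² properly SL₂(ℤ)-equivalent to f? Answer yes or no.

D₁ = 265, D₂ = 265
river cycle of f (length 22): (6, 13, -4), (-4, 11, 9), (9, 7, -6), (-6, 5, 10), (10, 15, -1), (-1, 15, 10), (10, 5, -6), (-6, 7, 9), (9, 11, -4), (-4, 13, 6), … (12 more)
river cycle of g (length 22): (-6, 11, 6), (6, 13, -4), (-4, 11, 9), (9, 7, -6), (-6, 5, 10), (10, 15, -1), (-1, 15, 10), (10, 5, -6), (-6, 7, 9), (9, 11, -4), … (12 more)
cycles coincide ⇒ equivalent

yes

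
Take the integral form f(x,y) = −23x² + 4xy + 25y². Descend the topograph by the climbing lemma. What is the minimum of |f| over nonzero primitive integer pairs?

river: ρ → (25,46,-2)
river: ρ → (-2,46,25)
river: ρ → (25,4,-23)
river: ρ → (-23,42,6)
river: ρ → (6,42,-23)
river: ρ → (-23,4,25)
closes: descent 0, river 6
min |a| on river = 2

2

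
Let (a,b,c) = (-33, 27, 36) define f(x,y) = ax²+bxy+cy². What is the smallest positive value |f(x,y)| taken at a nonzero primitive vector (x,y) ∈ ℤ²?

river: ρ → (36,45,-24)
river: ρ → (-24,51,30)
river: ρ → (30,69,-6)
river: ρ → (-6,63,63)
river: ρ → (63,63,-6)
river: ρ → (-6,69,30)
river: ρ → (30,51,-24)
river: ρ → (-24,45,36)
river: ρ → (36,27,-33)
river: ρ → (-33,39,30)
river: ρ → (30,21,-42)
river: ρ → (-42,63,9)
river: ρ → (9,63,-42)
river: ρ → (-42,21,30)
river: ρ → (30,39,-33)
river: ρ → (-33,27,36)
closes: descent 0, river 16
min |a| on river = 6

6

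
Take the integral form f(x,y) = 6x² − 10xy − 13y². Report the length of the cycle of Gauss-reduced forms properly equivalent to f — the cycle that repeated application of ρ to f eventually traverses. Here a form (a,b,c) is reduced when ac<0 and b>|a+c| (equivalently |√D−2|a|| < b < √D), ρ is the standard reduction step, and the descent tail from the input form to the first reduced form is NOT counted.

D = 412, ⌊√D⌋ = 20
descent: ρ → (-13,10,6)  [lands on river]
river: ρ → (6,14,-9)
river: ρ → (-9,4,11)
river: ρ → (11,18,-2)
river: ρ → (-2,18,11)
river: ρ → (11,4,-9)
river: ρ → (-9,14,6)
river: ρ → (6,10,-13)
river: ρ → (-13,16,3)
river: ρ → (3,20,-1)
river: ρ → (-1,20,3)
river: ρ → (3,16,-13)
ρ-cycle length = 12 (tail of 1 descent step not counted)

12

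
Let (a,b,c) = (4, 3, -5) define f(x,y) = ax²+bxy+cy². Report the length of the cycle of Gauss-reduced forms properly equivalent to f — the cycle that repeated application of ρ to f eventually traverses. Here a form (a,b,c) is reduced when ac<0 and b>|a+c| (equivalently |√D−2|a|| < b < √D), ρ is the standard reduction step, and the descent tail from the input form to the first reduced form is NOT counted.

D = 89, ⌊√D⌋ = 9
river: ρ → (-5,7,2)
river: ρ → (2,9,-1)
river: ρ → (-1,9,2)
river: ρ → (2,7,-5)
river: ρ → (-5,3,4)
river: ρ → (4,5,-4)
river: ρ → (-4,3,5)
river: ρ → (5,7,-2)
river: ρ → (-2,9,1)
river: ρ → (1,9,-2)
river: ρ → (-2,7,5)
river: ρ → (5,3,-4)
river: ρ → (-4,5,4)
river: ρ → (4,3,-5)
ρ-cycle length = 14 (tail of 0 descent steps not counted)

14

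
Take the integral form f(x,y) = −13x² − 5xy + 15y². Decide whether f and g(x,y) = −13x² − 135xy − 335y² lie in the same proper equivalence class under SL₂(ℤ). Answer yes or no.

D₁ = 805, D₂ = 805
river cycle of f (length 8): (15, 5, -13), (-13, 21, 7), (7, 21, -13), (-13, 5, 15), (15, 25, -3), (-3, 23, 23), (23, 23, -3), (-3, 25, 15)
river cycle of g (length 8): (-13, 21, 7), (7, 21, -13), (-13, 5, 15), (15, 25, -3), (-3, 23, 23), (23, 23, -3), (-3, 25, 15), (15, 5, -13)
cycles coincide ⇒ equivalent

yes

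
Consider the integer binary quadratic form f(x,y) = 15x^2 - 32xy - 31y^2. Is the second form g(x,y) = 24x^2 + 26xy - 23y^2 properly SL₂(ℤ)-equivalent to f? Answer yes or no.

D₁ = 2884, D₂ = 2884
river cycle of f (length 40): (-31, 32, 15), (15, 28, -35), (-35, 42, 8), (8, 38, -45), (-45, 52, 1), (1, 52, -45), (-45, 38, 8), (8, 42, -35), (-35, 28, 15), (15, 32, -31), … (30 more)
river cycle of g (length 40): (-23, 20, 27), (27, 34, -16), (-16, 30, 31), (31, 32, -15), (-15, 28, 35), (35, 42, -8), (-8, 38, 45), (45, 52, -1), (-1, 52, 45), (45, 38, -8), … (30 more)
cycles differ ⇒ inequivalent

no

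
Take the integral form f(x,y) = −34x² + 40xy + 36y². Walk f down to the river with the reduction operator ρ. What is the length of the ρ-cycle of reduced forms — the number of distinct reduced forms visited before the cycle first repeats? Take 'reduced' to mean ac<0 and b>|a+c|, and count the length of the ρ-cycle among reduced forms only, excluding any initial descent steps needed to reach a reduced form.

D = 6496, ⌊√D⌋ = 80
river: ρ → (36,32,-38)
river: ρ → (-38,44,30)
river: ρ → (30,76,-6)
river: ρ → (-6,80,4)
river: ρ → (4,80,-6)
river: ρ → (-6,76,30)
river: ρ → (30,44,-38)
river: ρ → (-38,32,36)
river: ρ → (36,40,-34)
river: ρ → (-34,28,42)
river: ρ → (42,56,-20)
river: ρ → (-20,64,30)
river: ρ → (30,56,-28)
river: ρ → (-28,56,30)
river: ρ → (30,64,-20)
river: ρ → (-20,56,42)
river: ρ → (42,28,-34)
river: ρ → (-34,40,36)
ρ-cycle length = 18 (tail of 0 descent steps not counted)

18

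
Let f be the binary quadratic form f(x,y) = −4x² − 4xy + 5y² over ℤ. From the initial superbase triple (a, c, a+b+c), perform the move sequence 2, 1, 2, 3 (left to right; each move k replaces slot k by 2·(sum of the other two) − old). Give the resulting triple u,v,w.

start (-4,5,-3) = (f(1,0),f(0,1),f(1,1))
replace slot 2: 2·((-4)+(-3)) − 5 = -19 → (-4,-19,-3)
replace slot 1: 2·((-19)+(-3)) − (-4) = -40 → (-40,-19,-3)
replace slot 2: 2·((-40)+(-3)) − (-19) = -67 → (-40,-67,-3)
replace slot 3: 2·((-40)+(-67)) − (-3) = -211 → (-40,-67,-211)

-40,-67,-211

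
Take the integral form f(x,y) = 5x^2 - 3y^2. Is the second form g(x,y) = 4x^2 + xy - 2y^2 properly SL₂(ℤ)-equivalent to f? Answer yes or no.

D₁ = 60, D₂ = 33
discriminants differ ⇒ not SL₂(ℤ)-equivalent

no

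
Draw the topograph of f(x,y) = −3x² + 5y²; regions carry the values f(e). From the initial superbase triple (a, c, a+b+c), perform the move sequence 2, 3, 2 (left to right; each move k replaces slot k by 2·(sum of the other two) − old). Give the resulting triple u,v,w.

start (-3,5,2) = (f(1,0),f(0,1),f(1,1))
replace slot 2: 2·((-3)+2) − 5 = -7 → (-3,-7,2)
replace slot 3: 2·((-3)+(-7)) − 2 = -22 → (-3,-7,-22)
replace slot 2: 2·((-3)+(-22)) − (-7) = -43 → (-3,-43,-22)

-3,-43,-22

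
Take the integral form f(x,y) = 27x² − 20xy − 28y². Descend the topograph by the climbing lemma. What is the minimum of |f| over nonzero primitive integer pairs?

descent: ρ → (-28,20,27)  [lands on river]
river: ρ → (27,34,-21)
river: ρ → (-21,50,11)
river: ρ → (11,38,-45)
river: ρ → (-45,52,4)
river: ρ → (4,52,-45)
river: ρ → (-45,38,11)
river: ρ → (11,50,-21)
river: ρ → (-21,34,27)
river: ρ → (27,20,-28)
river: ρ → (-28,36,19)
river: ρ → (19,40,-24)
river: ρ → (-24,56,3)
river: ρ → (3,58,-5)
river: ρ → (-5,52,36)
river: ρ → (36,20,-21)
river: ρ → (-21,22,35)
river: ρ → (35,48,-8)
river: ρ → (-8,48,35)
river: ρ → (35,22,-21)
river: ρ → (-21,20,36)
river: ρ → (36,52,-5)
river: ρ → (-5,58,3)
river: ρ → (3,56,-24)
river: ρ → (-24,40,19)
river: ρ → (19,36,-28)
closes: descent 1, river 26
min |a| on river = 3

3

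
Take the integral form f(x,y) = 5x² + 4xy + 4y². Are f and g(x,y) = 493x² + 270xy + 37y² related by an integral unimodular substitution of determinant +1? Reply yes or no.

D₁ = -64, D₂ = -64
f: flip: (5,4,4)→(4,-4,5)
f: translate: b→4 (≡-4 mod 8), so (4,-4,5)→(4,4,5)
f: reduced (well bottom): (4,4,5) with a≤c, −a<b≤a
g: flip: (493,270,37)→(37,-270,493)
g: translate: b→26 (≡-270 mod 74), so (37,-270,493)→(37,26,5)
g: flip: (37,26,5)→(5,-26,37)
g: translate: b→4 (≡-26 mod 10), so (5,-26,37)→(5,4,4)
g: flip: (5,4,4)→(4,-4,5)
g: translate: b→4 (≡-4 mod 8), so (4,-4,5)→(4,4,5)
g: reduced (well bottom): (4,4,5) with a≤c, −a<b≤a
reduced forms (4, 4, 5) vs (4, 4, 5) ⇒ equivalent

yes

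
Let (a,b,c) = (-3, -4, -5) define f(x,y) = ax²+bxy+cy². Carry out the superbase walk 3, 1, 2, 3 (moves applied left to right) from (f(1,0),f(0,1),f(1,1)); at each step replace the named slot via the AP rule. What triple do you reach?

start (-3,-5,-12) = (f(1,0),f(0,1),f(1,1))
replace slot 3: 2·((-3)+(-5)) − (-12) = -4 → (-3,-5,-4)
replace slot 1: 2·((-5)+(-4)) − (-3) = -15 → (-15,-5,-4)
replace slot 2: 2·((-15)+(-4)) − (-5) = -33 → (-15,-33,-4)
replace slot 3: 2·((-15)+(-33)) − (-4) = -92 → (-15,-33,-92)

-15,-33,-92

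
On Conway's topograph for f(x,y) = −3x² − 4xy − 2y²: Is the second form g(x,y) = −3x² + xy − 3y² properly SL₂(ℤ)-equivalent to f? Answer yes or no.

D₁ = -8, D₂ = -35
discriminants differ ⇒ not SL₂(ℤ)-equivalent

no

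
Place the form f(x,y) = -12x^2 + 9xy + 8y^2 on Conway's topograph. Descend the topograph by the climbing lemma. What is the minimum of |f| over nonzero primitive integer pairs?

river: ρ → (8,7,-13)
river: ρ → (-13,19,2)
river: ρ → (2,21,-3)
river: ρ → (-3,21,2)
river: ρ → (2,19,-13)
river: ρ → (-13,7,8)
river: ρ → (8,9,-12)
river: ρ → (-12,15,5)
river: ρ → (5,15,-12)
river: ρ → (-12,9,8)
closes: descent 0, river 10
min |a| on river = 2

2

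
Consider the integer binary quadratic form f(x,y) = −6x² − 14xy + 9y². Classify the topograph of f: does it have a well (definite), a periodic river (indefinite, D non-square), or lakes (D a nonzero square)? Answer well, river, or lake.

D = b²−4ac = (-14)² − 4·(-6)·9 = 412
D > 0 non-square ⇒ indefinite ⇒ periodic river

river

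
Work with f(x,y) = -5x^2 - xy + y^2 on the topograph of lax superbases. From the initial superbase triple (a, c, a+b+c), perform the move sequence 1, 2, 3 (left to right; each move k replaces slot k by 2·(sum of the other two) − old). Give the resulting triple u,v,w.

start (-5,1,-5) = (f(1,0),f(0,1),f(1,1))
replace slot 1: 2·(1+(-5)) − (-5) = -3 → (-3,1,-5)
replace slot 2: 2·((-3)+(-5)) − 1 = -17 → (-3,-17,-5)
replace slot 3: 2·((-3)+(-17)) − (-5) = -35 → (-3,-17,-35)

-3,-17,-35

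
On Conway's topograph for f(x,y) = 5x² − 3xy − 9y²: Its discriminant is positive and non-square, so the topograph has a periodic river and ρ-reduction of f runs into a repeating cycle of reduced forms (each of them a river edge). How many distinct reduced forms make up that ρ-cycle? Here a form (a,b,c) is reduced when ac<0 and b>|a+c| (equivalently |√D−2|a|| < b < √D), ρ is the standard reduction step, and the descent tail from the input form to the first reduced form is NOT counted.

D = 189, ⌊√D⌋ = 13
descent: ρ → (-9,3,5)
descent: ρ → (5,7,-7)  [lands on river]
river: ρ → (-7,7,5)
river: ρ → (5,13,-1)
river: ρ → (-1,13,5)
ρ-cycle length = 4 (tail of 2 descent steps not counted)

4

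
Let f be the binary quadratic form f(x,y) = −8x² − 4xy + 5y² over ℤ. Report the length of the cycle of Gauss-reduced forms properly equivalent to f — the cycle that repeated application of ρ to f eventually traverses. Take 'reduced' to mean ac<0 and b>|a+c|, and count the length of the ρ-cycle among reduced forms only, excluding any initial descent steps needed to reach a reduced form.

D = 176, ⌊√D⌋ = 13
descent: ρ → (5,4,-8)  [lands on river]
river: ρ → (-8,12,1)
river: ρ → (1,12,-8)
river: ρ → (-8,4,5)
river: ρ → (5,6,-7)
river: ρ → (-7,8,4)
river: ρ → (4,8,-7)
river: ρ → (-7,6,5)
ρ-cycle length = 8 (tail of 1 descent step not counted)

8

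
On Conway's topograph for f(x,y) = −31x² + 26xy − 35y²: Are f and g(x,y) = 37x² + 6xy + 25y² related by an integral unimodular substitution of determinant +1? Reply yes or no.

D₁ = -3664, D₂ = -3664
f is negative-definite; reduce −f:
−f: reduced (well bottom): (31,-26,35) with a≤c, −a<b≤a
flip sign back: reduced form of f is (-31,26,-35)
g: flip: (37,6,25)→(25,-6,37)
g: reduced (well bottom): (25,-6,37) with a≤c, −a<b≤a
reduced forms (-31, 26, -35) vs (25, -6, 37) ⇒ inequivalent

no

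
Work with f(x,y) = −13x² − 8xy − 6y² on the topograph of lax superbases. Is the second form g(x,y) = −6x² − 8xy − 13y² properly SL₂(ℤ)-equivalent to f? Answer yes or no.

D₁ = -248, D₂ = -248
f is negative-definite; reduce −f:
−f: flip: (13,8,6)→(6,-8,13)
−f: translate: b→4 (≡-8 mod 12), so (6,-8,13)→(6,4,11)
−f: reduced (well bottom): (6,4,11) with a≤c, −a<b≤a
flip sign back: reduced form of f is (-6,-4,-11)
g is negative-definite; reduce −g:
−g: translate: b→-4 (≡8 mod 12), so (6,8,13)→(6,-4,11)
−g: reduced (well bottom): (6,-4,11) with a≤c, −a<b≤a
flip sign back: reduced form of g is (-6,4,-11)
reduced forms (-6, -4, -11) vs (-6, 4, -11) ⇒ inequivalent

no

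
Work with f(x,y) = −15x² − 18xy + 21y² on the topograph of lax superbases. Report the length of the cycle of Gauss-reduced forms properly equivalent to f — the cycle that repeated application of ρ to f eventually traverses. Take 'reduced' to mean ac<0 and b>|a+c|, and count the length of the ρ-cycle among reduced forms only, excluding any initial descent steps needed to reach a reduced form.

D = 1584, ⌊√D⌋ = 39
descent: ρ → (21,18,-15)  [lands on river]
river: ρ → (-15,12,24)
river: ρ → (24,36,-3)
river: ρ → (-3,36,24)
river: ρ → (24,12,-15)
river: ρ → (-15,18,21)
river: ρ → (21,24,-12)
river: ρ → (-12,24,21)
ρ-cycle length = 8 (tail of 1 descent step not counted)

8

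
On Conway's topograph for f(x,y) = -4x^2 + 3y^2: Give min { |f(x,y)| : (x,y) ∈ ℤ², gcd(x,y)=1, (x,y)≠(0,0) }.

descent: ρ → (3,6,-1)  [lands on river]
river: ρ → (-1,6,3)
closes: descent 1, river 2
min |a| on river = 1

1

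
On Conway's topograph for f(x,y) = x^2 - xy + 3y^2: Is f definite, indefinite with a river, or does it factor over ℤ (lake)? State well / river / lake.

D = b²−4ac = (-1)² − 4·1·3 = -11
D < 0 ⇒ definite ⇒ every region one sign ⇒ single well

well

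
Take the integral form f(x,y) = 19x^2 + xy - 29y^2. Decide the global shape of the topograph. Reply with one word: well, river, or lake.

D = b²−4ac = 1² − 4·19·(-29) = 2205
D > 0 non-square ⇒ indefinite ⇒ periodic river

river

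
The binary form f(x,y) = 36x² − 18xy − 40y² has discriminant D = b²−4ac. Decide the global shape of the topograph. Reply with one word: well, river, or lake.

D = b²−4ac = (-18)² − 4·36·(-40) = 6084
D = 78² is a perfect square ⇒ form factors over ℤ ⇒ lakes

lake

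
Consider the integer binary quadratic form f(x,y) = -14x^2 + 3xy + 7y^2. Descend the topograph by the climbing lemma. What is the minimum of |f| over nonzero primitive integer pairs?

descent: ρ → (7,11,-10)  [lands on river]
river: ρ → (-10,9,8)
river: ρ → (8,7,-11)
river: ρ → (-11,15,4)
river: ρ → (4,17,-7)
river: ρ → (-7,11,10)
river: ρ → (10,9,-8)
river: ρ → (-8,7,11)
river: ρ → (11,15,-4)
river: ρ → (-4,17,7)
closes: descent 1, river 10
min |a| on river = 4

4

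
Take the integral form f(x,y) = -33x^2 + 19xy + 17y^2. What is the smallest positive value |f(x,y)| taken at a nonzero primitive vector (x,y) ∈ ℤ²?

river: ρ → (17,49,-3)
river: ρ → (-3,47,33)
river: ρ → (33,19,-17)
river: ρ → (-17,49,3)
river: ρ → (3,47,-33)
river: ρ → (-33,19,17)
closes: descent 0, river 6
min |a| on river = 3

3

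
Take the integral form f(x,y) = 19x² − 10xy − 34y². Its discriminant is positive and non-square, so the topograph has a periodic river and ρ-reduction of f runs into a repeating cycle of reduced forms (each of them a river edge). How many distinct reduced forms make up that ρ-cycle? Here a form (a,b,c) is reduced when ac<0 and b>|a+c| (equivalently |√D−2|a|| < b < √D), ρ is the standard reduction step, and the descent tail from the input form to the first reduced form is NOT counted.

D = 2684, ⌊√D⌋ = 51
descent: ρ → (-34,10,19)
descent: ρ → (19,28,-25)  [lands on river]
river: ρ → (-25,22,22)
river: ρ → (22,22,-25)
river: ρ → (-25,28,19)
river: ρ → (19,48,-5)
river: ρ → (-5,42,46)
river: ρ → (46,50,-1)
river: ρ → (-1,50,46)
river: ρ → (46,42,-5)
river: ρ → (-5,48,19)
ρ-cycle length = 10 (tail of 2 descent steps not counted)

10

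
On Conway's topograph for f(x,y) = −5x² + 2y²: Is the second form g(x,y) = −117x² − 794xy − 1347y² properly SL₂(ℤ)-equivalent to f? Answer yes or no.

D₁ = 40, D₂ = 40
river cycle of f (length 6): (2, 4, -3), (-3, 2, 3), (3, 4, -2), (-2, 4, 3), (3, 2, -3), (-3, 4, 2)
river cycle of g (length 6): (-3, 4, 2), (2, 4, -3), (-3, 2, 3), (3, 4, -2), (-2, 4, 3), (3, 2, -3)
cycles coincide ⇒ equivalent

yes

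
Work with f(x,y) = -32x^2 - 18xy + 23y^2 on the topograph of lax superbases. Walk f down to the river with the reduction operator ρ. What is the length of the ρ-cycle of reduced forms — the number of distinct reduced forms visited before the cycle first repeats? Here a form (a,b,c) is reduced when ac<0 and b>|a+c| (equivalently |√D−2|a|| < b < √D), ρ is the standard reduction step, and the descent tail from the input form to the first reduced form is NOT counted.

D = 3268, ⌊√D⌋ = 57
descent: ρ → (23,18,-32)  [lands on river]
river: ρ → (-32,46,9)
river: ρ → (9,44,-37)
river: ρ → (-37,30,16)
river: ρ → (16,34,-33)
river: ρ → (-33,32,17)
river: ρ → (17,36,-29)
river: ρ → (-29,22,24)
river: ρ → (24,26,-27)
river: ρ → (-27,28,23)
ρ-cycle length = 10 (tail of 1 descent step not counted)

10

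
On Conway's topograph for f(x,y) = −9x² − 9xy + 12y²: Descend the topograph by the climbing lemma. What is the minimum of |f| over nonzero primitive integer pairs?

descent: ρ → (12,9,-9)  [lands on river]
river: ρ → (-9,9,12)
river: ρ → (12,15,-6)
river: ρ → (-6,21,3)
river: ρ → (3,21,-6)
river: ρ → (-6,15,12)
closes: descent 1, river 6
min |a| on river = 3

3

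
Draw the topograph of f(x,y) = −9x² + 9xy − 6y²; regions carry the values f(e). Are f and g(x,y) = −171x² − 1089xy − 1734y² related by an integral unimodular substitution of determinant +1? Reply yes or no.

D₁ = -135, D₂ = -135
f is negative-definite; reduce −f:
−f: translate: b→9 (≡-9 mod 18), so (9,-9,6)→(9,9,6)
−f: flip: (9,9,6)→(6,-9,9)
−f: translate: b→3 (≡-9 mod 12), so (6,-9,9)→(6,3,6)
−f: reduced (well bottom): (6,3,6) with a≤c, −a<b≤a
flip sign back: reduced form of f is (-6,-3,-6)
g is negative-definite; reduce −g:
−g: translate: b→63 (≡1089 mod 342), so (171,1089,1734)→(171,63,6)
−g: flip: (171,63,6)→(6,-63,171)
−g: translate: b→-3 (≡-63 mod 12), so (6,-63,171)→(6,-3,6)
−g: flip: (6,-3,6)→(6,3,6)
−g: reduced (well bottom): (6,3,6) with a≤c, −a<b≤a
flip sign back: reduced form of g is (-6,-3,-6)
reduced forms (-6, -3, -6) vs (-6, -3, -6) ⇒ equivalent

yes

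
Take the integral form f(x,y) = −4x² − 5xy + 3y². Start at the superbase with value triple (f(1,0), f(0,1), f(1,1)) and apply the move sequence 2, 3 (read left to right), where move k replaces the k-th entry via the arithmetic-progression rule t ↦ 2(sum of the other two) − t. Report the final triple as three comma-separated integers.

start (-4,3,-6) = (f(1,0),f(0,1),f(1,1))
replace slot 2: 2·((-4)+(-6)) − 3 = -23 → (-4,-23,-6)
replace slot 3: 2·((-4)+(-23)) − (-6) = -48 → (-4,-23,-48)

-4,-23,-48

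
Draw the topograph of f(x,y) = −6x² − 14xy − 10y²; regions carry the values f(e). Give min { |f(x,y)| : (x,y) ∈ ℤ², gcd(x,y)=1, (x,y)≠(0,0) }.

translate: b→2 (≡14 mod 12), so (6,14,10)→(6,2,2)
flip: (6,2,2)→(2,-2,6)
translate: b→2 (≡-2 mod 4), so (2,-2,6)→(2,2,6)
reduced (well bottom): (2,2,6) with a≤c, −a<b≤a
well minimum |f| = |-2| = 2 (negative-definite)

2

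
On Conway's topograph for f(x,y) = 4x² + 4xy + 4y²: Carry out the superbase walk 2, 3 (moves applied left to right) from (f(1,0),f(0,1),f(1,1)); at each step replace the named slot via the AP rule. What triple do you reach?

start (4,4,12) = (f(1,0),f(0,1),f(1,1))
replace slot 2: 2·(4+12) − 4 = 28 → (4,28,12)
replace slot 3: 2·(4+28) − 12 = 52 → (4,28,52)

4,28,52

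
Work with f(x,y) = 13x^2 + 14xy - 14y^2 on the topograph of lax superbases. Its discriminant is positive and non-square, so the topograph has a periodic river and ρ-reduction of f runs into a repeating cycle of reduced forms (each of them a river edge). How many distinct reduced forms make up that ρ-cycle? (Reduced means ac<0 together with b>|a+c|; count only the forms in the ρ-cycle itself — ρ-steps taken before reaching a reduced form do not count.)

D = 924, ⌊√D⌋ = 30
river: ρ → (-14,14,13)
river: ρ → (13,12,-15)
river: ρ → (-15,18,10)
river: ρ → (10,22,-11)
river: ρ → (-11,22,10)
river: ρ → (10,18,-15)
river: ρ → (-15,12,13)
river: ρ → (13,14,-14)
ρ-cycle length = 8 (tail of 0 descent steps not counted)

8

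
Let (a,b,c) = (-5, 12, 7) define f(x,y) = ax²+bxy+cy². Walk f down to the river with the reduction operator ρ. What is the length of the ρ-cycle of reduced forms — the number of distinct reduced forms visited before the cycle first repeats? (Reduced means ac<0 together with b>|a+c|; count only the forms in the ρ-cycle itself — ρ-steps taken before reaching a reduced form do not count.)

D = 284, ⌊√D⌋ = 16
river: ρ → (7,16,-1)
river: ρ → (-1,16,7)
river: ρ → (7,12,-5)
river: ρ → (-5,8,11)
river: ρ → (11,14,-2)
river: ρ → (-2,14,11)
river: ρ → (11,8,-5)
river: ρ → (-5,12,7)
ρ-cycle length = 8 (tail of 0 descent steps not counted)

8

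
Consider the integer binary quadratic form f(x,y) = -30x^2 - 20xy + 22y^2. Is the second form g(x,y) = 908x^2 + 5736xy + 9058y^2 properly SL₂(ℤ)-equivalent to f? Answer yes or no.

D₁ = 3040, D₂ = 3040
river cycle of f (length 14): (22, 20, -30), (-30, 40, 12), (12, 32, -42), (-42, 52, 2), (2, 52, -42), (-42, 32, 12), (12, 40, -30), (-30, 20, 22), (22, 24, -28), (-28, 32, 18), … (4 more)
river cycle of g (length 14): (22, 20, -30), (-30, 40, 12), (12, 32, -42), (-42, 52, 2), (2, 52, -42), (-42, 32, 12), (12, 40, -30), (-30, 20, 22), (22, 24, -28), (-28, 32, 18), … (4 more)
cycles coincide ⇒ equivalent

yes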